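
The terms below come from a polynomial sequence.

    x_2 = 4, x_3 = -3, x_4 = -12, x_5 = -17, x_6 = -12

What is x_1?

First differences: -7  -9  -5  5
Second differences: -2  4  10
Third differences: 6  6
The third differences are constant at 6.
Work back: -2 − 6 = -8;  -7 + 8 = 1;  4 − 1 = 3

3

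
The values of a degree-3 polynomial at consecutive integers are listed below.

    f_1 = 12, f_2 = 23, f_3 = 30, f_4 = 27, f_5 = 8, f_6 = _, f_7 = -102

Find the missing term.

Using the first 5 terms:
11  7  -3  -19
-4  -10  -16
-6  -6
Constant third difference = -6.
Extend forward: -16 − 6 = -22;  -19 − 22 = -41;  8 − 41 = -33

-33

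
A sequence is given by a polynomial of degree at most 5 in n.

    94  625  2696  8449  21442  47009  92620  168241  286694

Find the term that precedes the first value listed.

First differences: 531  2071  5753  12993  25567  45611  75621  118453
Second differences: 1540  3682  7240  12574  20044  30010  42832
Third differences: 2142  3558  5334  7470  9966  12822
Fourth differences: 1416  1776  2136  2496  2856
Fifth differences: 360  360  360  360
The fifth differences are constant at 360.
Work back: 1416 − 360 = 1056;  2142 − 1056 = 1086;  1540 − 1086 = 454;  531 − 454 = 77;  94 − 77 = 17

17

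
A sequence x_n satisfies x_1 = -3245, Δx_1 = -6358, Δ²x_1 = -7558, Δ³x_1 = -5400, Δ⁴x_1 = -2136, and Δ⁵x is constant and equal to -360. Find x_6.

-175655

Build the table forward from the leading diagonal:
D5: -360  -360  -360  -360  -360  -360
D4: -2136  -2496  -2856  -3216  -3576  -3936
D3: -5400  -7536  -10032  -12888  -16104  -19680
D2: -7558  -12958  -20494  -30526  -43414  -59518
D1: -6358  -13916  -26874  -47368  -77894  -121308
x: -3245  -9603  -23519  -50393  -97761  -175655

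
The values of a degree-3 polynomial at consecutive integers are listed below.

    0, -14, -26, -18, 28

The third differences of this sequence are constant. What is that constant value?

18

D1: -14, -12, 8, 46
D2: 2, 20, 38
D3: 18, 18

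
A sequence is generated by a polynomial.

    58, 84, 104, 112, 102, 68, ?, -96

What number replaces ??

4

Using the first 6 terms:
D1: 26, 20, 8, -10, -34
D2: -6, -12, -18, -24
D3: -6, -6, -6
Constant third difference = -6.
Extend forward: -24 − 6 = -30;  -34 − 30 = -64;  68 − 64 = 4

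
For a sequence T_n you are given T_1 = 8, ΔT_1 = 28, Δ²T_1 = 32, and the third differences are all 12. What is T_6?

Build the table forward from the leading diagonal:
D3: 12, 12, 12, 12, 12, 12
D2: 32, 44, 56, 68, 80, 92
D1: 28, 60, 104, 160, 228, 308
T: 8, 36, 96, 200, 360, 588

588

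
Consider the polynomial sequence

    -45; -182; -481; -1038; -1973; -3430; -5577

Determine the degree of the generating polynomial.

4

Δ: -137, -299, -557, -935, -1457, -2147
Δ²: -162, -258, -378, -522, -690
Δ³: -96, -120, -144, -168
Δ⁴: -24, -24, -24
The fourth differences are constant, so the polynomial has degree 4.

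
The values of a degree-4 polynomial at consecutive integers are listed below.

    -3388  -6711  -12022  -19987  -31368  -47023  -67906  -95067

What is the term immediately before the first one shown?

-3323  -5311  -7965  -11381  -15655  -20883  -27161
-1988  -2654  -3416  -4274  -5228  -6278
-666  -762  -858  -954  -1050
-96  -96  -96  -96
The fourth differences are constant at -96.
Work back: -666 + 96 = -570;  -1988 + 570 = -1418;  -3323 + 1418 = -1905;  -3388 + 1905 = -1483

-1483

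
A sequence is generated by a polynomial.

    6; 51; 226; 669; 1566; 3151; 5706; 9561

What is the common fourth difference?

48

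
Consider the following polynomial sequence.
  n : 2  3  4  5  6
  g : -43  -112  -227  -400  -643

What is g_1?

-8

Δ: -69, -115, -173, -243
Δ²: -46, -58, -70
Δ³: -12, -12
The third differences are constant at -12.
Work back: -46 + 12 = -34;  -69 + 34 = -35;  -43 + 35 = -8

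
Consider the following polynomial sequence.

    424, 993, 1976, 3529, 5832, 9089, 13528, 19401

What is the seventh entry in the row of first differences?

Δ: 569, 983, 1553, 2303, 3257, 4439, 5873
Δ²: 414, 570, 750, 954, 1182, 1434
Δ³: 156, 180, 204, 228, 252
Δ⁴: 24, 24, 24, 24

5873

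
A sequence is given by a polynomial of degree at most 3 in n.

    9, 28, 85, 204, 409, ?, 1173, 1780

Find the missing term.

724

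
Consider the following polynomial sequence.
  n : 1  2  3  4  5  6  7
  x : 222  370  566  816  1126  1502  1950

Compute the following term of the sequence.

Δ: 148, 196, 250, 310, 376, 448
Δ²: 48, 54, 60, 66, 72
Δ³: 6, 6, 6, 6
The third differences are constant (6).
72 + 6 = 78;  448 + 78 = 526;  1950 + 526 = 2476

2476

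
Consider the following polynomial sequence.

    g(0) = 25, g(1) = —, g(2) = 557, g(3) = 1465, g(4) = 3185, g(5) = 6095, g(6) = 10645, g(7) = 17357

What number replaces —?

155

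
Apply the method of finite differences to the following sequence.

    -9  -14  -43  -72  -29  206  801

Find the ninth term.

3983

D1: -5  -29  -29  43  235  595
D2: -24  0  72  192  360
D3: 24  72  120  168
D4: 48  48  48
Constant fourth difference = 48, so extend:
168 + 48 = 216;  360 + 216 = 576;  595 + 576 = 1171;  801 + 1171 = 1972
216 + 48 = 264;  576 + 264 = 840;  1171 + 840 = 2011;  1972 + 2011 = 3983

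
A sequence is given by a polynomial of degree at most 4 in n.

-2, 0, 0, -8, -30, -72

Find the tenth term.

-560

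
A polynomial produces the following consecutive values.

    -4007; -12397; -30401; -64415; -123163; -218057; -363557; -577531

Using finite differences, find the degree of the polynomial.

Δ: -8390, -18004, -34014, -58748, -94894, -145500, -213974
Δ²: -9614, -16010, -24734, -36146, -50606, -68474
Δ³: -6396, -8724, -11412, -14460, -17868
Δ⁴: -2328, -2688, -3048, -3408
Δ⁵: -360, -360, -360
The fifth differences are constant, so the polynomial has degree 5.

5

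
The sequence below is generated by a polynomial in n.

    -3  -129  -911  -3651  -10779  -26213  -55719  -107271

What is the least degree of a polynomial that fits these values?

5

Δ: -126, -782, -2740, -7128, -15434, -29506, -51552
Δ²: -656, -1958, -4388, -8306, -14072, -22046
Δ³: -1302, -2430, -3918, -5766, -7974
Δ⁴: -1128, -1488, -1848, -2208
Δ⁵: -360, -360, -360
The fifth differences are constant, so the polynomial has degree 5.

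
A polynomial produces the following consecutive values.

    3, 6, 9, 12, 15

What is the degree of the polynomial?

1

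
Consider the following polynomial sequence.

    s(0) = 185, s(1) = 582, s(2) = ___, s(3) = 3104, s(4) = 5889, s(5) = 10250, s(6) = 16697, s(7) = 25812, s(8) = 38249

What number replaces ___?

1457

Using the last 6 terms:
2785  4361  6447  9115  12437
1576  2086  2668  3322
510  582  654
72  72
Constant fourth difference = 72.
Extend backward: 510 − 72 = 438;  1576 − 438 = 1138;  2785 − 1138 = 1647;  3104 − 1647 = 1457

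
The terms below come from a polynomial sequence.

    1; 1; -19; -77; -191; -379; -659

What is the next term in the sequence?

Δ: 0, -20, -58, -114, -188, -280
Δ²: -20, -38, -56, -74, -92
Δ³: -18, -18, -18, -18
Constant third difference = -18, so extend:
-92 − 18 = -110;  -280 − 110 = -390;  -659 − 390 = -1049

-1049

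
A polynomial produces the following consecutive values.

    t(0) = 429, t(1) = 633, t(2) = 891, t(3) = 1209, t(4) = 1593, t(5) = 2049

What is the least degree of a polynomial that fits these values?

204, 258, 318, 384, 456
54, 60, 66, 72
6, 6, 6
The third differences are constant, so the polynomial has degree 3.

3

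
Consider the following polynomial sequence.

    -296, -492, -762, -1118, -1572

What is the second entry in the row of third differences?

Δ: -196, -270, -356, -454
Δ²: -74, -86, -98
Δ³: -12, -12

-12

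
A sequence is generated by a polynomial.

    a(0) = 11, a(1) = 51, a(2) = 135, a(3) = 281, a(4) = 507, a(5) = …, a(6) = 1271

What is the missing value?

831

Using the first 5 terms:
40, 84, 146, 226
44, 62, 80
18, 18
Constant third difference = 18.
Extend forward: 80 + 18 = 98;  226 + 98 = 324;  507 + 324 = 831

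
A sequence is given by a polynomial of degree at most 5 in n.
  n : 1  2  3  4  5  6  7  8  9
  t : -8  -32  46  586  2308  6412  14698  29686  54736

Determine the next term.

94168

-24, 78, 540, 1722, 4104, 8286, 14988, 25050
102, 462, 1182, 2382, 4182, 6702, 10062
360, 720, 1200, 1800, 2520, 3360
360, 480, 600, 720, 840
120, 120, 120, 120
Fifth differences constant at 120.
840 + 120 = 960;  3360 + 960 = 4320;  10062 + 4320 = 14382;  25050 + 14382 = 39432;  54736 + 39432 = 94168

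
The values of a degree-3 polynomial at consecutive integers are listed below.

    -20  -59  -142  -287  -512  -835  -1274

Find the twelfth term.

D1: -39, -83, -145, -225, -323, -439
D2: -44, -62, -80, -98, -116
D3: -18, -18, -18, -18
The third differences are constant (-18).
-116 − 18 = -134;  -439 − 134 = -573;  -1274 − 573 = -1847
-134 − 18 = -152;  -573 − 152 = -725;  -1847 − 725 = -2572
-152 − 18 = -170;  -725 − 170 = -895;  -2572 − 895 = -3467
-170 − 18 = -188;  -895 − 188 = -1083;  -3467 − 1083 = -4550
-188 − 18 = -206;  -1083 − 206 = -1289;  -4550 − 1289 = -5839

-5839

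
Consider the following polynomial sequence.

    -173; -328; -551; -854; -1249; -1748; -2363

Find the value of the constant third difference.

-12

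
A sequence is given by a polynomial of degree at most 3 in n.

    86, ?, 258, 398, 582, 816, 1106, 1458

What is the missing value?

Using the last 6 terms:
Δ: 140  184  234  290  352
Δ²: 44  50  56  62
Δ³: 6  6  6
Constant third difference = 6.
Extend backward: 44 − 6 = 38;  140 − 38 = 102;  258 − 102 = 156

156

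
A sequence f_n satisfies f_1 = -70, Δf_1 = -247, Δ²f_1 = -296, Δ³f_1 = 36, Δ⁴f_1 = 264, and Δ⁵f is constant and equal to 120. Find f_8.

5005

Build the table forward from the leading diagonal:
D5: 120, 120, 120, 120, 120, 120, 120, 120
D4: 264, 384, 504, 624, 744, 864, 984, 1104
D3: 36, 300, 684, 1188, 1812, 2556, 3420, 4404
D2: -296, -260, 40, 724, 1912, 3724, 6280, 9700
D1: -247, -543, -803, -763, -39, 1873, 5597, 11877
f: -70, -317, -860, -1663, -2426, -2465, -592, 5005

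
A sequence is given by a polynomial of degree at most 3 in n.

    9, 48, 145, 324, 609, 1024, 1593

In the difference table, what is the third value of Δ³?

24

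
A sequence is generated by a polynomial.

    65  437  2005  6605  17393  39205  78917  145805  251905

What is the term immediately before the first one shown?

Δ: 372  1568  4600  10788  21812  39712  66888  106100
Δ²: 1196  3032  6188  11024  17900  27176  39212
Δ³: 1836  3156  4836  6876  9276  12036
Δ⁴: 1320  1680  2040  2400  2760
Δ⁵: 360  360  360  360
The fifth differences are constant at 360.
Work back: 1320 − 360 = 960;  1836 − 960 = 876;  1196 − 876 = 320;  372 − 320 = 52;  65 − 52 = 13

13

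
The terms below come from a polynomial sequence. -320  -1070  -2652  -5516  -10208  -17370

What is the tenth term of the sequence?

D1: -750 , -1582 , -2864 , -4692 , -7162
D2: -832 , -1282 , -1828 , -2470
D3: -450 , -546 , -642
D4: -96 , -96
Fourth differences constant at -96.
-642 − 96 = -738;  -2470 − 738 = -3208;  -7162 − 3208 = -10370;  -17370 − 10370 = -27740
-738 − 96 = -834;  -3208 − 834 = -4042;  -10370 − 4042 = -14412;  -27740 − 14412 = -42152
-834 − 96 = -930;  -4042 − 930 = -4972;  -14412 − 4972 = -19384;  -42152 − 19384 = -61536
-930 − 96 = -1026;  -4972 − 1026 = -5998;  -19384 − 5998 = -25382;  -61536 − 25382 = -86918

-86918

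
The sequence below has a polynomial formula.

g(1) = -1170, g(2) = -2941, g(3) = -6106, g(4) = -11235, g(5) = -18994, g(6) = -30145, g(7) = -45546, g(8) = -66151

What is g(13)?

-287346

D1: -1771, -3165, -5129, -7759, -11151, -15401, -20605
D2: -1394, -1964, -2630, -3392, -4250, -5204
D3: -570, -666, -762, -858, -954
D4: -96, -96, -96, -96
The fourth differences are constant (-96).
-954 − 96 = -1050;  -5204 − 1050 = -6254;  -20605 − 6254 = -26859;  -66151 − 26859 = -93010
-1050 − 96 = -1146;  -6254 − 1146 = -7400;  -26859 − 7400 = -34259;  -93010 − 34259 = -127269
-1146 − 96 = -1242;  -7400 − 1242 = -8642;  -34259 − 8642 = -42901;  -127269 − 42901 = -170170
-1242 − 96 = -1338;  -8642 − 1338 = -9980;  -42901 − 9980 = -52881;  -170170 − 52881 = -223051
-1338 − 96 = -1434;  -9980 − 1434 = -11414;  -52881 − 11414 = -64295;  -223051 − 64295 = -287346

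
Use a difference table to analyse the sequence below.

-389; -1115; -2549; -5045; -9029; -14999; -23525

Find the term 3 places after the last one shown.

-71219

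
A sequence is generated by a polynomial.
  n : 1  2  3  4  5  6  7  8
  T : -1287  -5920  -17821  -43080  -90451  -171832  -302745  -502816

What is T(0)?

-4633  -11901  -25259  -47371  -81381  -130913  -200071
-7268  -13358  -22112  -34010  -49532  -69158
-6090  -8754  -11898  -15522  -19626
-2664  -3144  -3624  -4104
-480  -480  -480
The fifth differences are constant at -480.
Work back: -2664 + 480 = -2184;  -6090 + 2184 = -3906;  -7268 + 3906 = -3362;  -4633 + 3362 = -1271;  -1287 + 1271 = -16

-16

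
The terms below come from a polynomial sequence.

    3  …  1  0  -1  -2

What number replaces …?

2

Using the last 4 terms:
D1: -1, -1, -1
Constant first difference = -1.
Extend backward: 1 + 1 = 2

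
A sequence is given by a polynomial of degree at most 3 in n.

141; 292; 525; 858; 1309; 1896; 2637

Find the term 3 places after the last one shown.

5964

Δ: 151  233  333  451  587  741
Δ²: 82  100  118  136  154
Δ³: 18  18  18  18
The third differences are constant (18).
154 + 18 = 172;  741 + 172 = 913;  2637 + 913 = 3550
172 + 18 = 190;  913 + 190 = 1103;  3550 + 1103 = 4653
190 + 18 = 208;  1103 + 208 = 1311;  4653 + 1311 = 5964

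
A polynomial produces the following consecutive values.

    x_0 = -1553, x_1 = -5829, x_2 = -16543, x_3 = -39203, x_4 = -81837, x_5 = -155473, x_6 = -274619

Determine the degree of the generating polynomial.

5

D1: -4276, -10714, -22660, -42634, -73636, -119146
D2: -6438, -11946, -19974, -31002, -45510
D3: -5508, -8028, -11028, -14508
D4: -2520, -3000, -3480
D5: -480, -480
The fifth differences are constant, so the polynomial has degree 5.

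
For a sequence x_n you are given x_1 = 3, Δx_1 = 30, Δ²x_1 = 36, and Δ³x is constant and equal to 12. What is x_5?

Build the table forward from the leading diagonal:
Δ³: 12, 12, 12, 12, 12
Δ²: 36, 48, 60, 72, 84
Δ: 30, 66, 114, 174, 246
x: 3, 33, 99, 213, 387

387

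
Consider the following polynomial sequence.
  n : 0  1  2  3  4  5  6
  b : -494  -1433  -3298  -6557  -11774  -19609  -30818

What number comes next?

-939, -1865, -3259, -5217, -7835, -11209
-926, -1394, -1958, -2618, -3374
-468, -564, -660, -756
-96, -96, -96
Fourth differences constant at -96.
-756 − 96 = -852;  -3374 − 852 = -4226;  -11209 − 4226 = -15435;  -30818 − 15435 = -46253

-46253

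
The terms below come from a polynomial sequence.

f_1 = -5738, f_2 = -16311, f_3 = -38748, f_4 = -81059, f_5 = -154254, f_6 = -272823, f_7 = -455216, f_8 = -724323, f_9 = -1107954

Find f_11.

First differences: -10573, -22437, -42311, -73195, -118569, -182393, -269107, -383631
Second differences: -11864, -19874, -30884, -45374, -63824, -86714, -114524
Third differences: -8010, -11010, -14490, -18450, -22890, -27810
Fourth differences: -3000, -3480, -3960, -4440, -4920
Fifth differences: -480, -480, -480, -480
Fifth differences constant at -480.
-4920 − 480 = -5400;  -27810 − 5400 = -33210;  -114524 − 33210 = -147734;  -383631 − 147734 = -531365;  -1107954 − 531365 = -1639319
-5400 − 480 = -5880;  -33210 − 5880 = -39090;  -147734 − 39090 = -186824;  -531365 − 186824 = -718189;  -1639319 − 718189 = -2357508

-2357508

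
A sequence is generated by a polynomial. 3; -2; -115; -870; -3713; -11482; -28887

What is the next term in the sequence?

-5, -113, -755, -2843, -7769, -17405
-108, -642, -2088, -4926, -9636
-534, -1446, -2838, -4710
-912, -1392, -1872
-480, -480
Constant fifth difference = -480, so extend:
-1872 − 480 = -2352;  -4710 − 2352 = -7062;  -9636 − 7062 = -16698;  -17405 − 16698 = -34103;  -28887 − 34103 = -62990

-62990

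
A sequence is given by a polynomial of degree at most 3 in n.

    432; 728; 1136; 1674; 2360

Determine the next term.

3212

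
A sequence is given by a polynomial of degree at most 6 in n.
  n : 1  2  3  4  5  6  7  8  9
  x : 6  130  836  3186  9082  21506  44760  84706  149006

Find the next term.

247362

First differences: 124  706  2350  5896  12424  23254  39946  64300
Second differences: 582  1644  3546  6528  10830  16692  24354
Third differences: 1062  1902  2982  4302  5862  7662
Fourth differences: 840  1080  1320  1560  1800
Fifth differences: 240  240  240  240
Constant fifth difference = 240, so extend:
1800 + 240 = 2040;  7662 + 2040 = 9702;  24354 + 9702 = 34056;  64300 + 34056 = 98356;  149006 + 98356 = 247362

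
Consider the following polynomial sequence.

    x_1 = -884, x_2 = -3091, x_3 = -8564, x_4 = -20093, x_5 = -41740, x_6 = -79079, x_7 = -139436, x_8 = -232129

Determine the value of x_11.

Δ: -2207, -5473, -11529, -21647, -37339, -60357, -92693
Δ²: -3266, -6056, -10118, -15692, -23018, -32336
Δ³: -2790, -4062, -5574, -7326, -9318
Δ⁴: -1272, -1512, -1752, -1992
Δ⁵: -240, -240, -240
Fifth differences constant at -240.
-1992 − 240 = -2232;  -9318 − 2232 = -11550;  -32336 − 11550 = -43886;  -92693 − 43886 = -136579;  -232129 − 136579 = -368708
-2232 − 240 = -2472;  -11550 − 2472 = -14022;  -43886 − 14022 = -57908;  -136579 − 57908 = -194487;  -368708 − 194487 = -563195
-2472 − 240 = -2712;  -14022 − 2712 = -16734;  -57908 − 16734 = -74642;  -194487 − 74642 = -269129;  -563195 − 269129 = -832324

-832324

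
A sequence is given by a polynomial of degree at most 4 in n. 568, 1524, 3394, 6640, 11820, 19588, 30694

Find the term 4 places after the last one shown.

126858

Δ: 956 , 1870 , 3246 , 5180 , 7768 , 11106
Δ²: 914 , 1376 , 1934 , 2588 , 3338
Δ³: 462 , 558 , 654 , 750
Δ⁴: 96 , 96 , 96
The fourth differences are constant (96).
750 + 96 = 846;  3338 + 846 = 4184;  11106 + 4184 = 15290;  30694 + 15290 = 45984
846 + 96 = 942;  4184 + 942 = 5126;  15290 + 5126 = 20416;  45984 + 20416 = 66400
942 + 96 = 1038;  5126 + 1038 = 6164;  20416 + 6164 = 26580;  66400 + 26580 = 92980
1038 + 96 = 1134;  6164 + 1134 = 7298;  26580 + 7298 = 33878;  92980 + 33878 = 126858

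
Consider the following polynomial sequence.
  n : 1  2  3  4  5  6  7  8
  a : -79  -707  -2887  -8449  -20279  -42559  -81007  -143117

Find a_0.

First differences: -628  -2180  -5562  -11830  -22280  -38448  -62110
Second differences: -1552  -3382  -6268  -10450  -16168  -23662
Third differences: -1830  -2886  -4182  -5718  -7494
Fourth differences: -1056  -1296  -1536  -1776
Fifth differences: -240  -240  -240
The fifth differences are constant at -240.
Work back: -1056 + 240 = -816;  -1830 + 816 = -1014;  -1552 + 1014 = -538;  -628 + 538 = -90;  -79 + 90 = 11

11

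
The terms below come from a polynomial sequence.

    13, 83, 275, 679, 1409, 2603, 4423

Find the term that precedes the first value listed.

-1

70  192  404  730  1194  1820
122  212  326  464  626
90  114  138  162
24  24  24
The fourth differences are constant at 24.
Work back: 90 − 24 = 66;  122 − 66 = 56;  70 − 56 = 14;  13 − 14 = -1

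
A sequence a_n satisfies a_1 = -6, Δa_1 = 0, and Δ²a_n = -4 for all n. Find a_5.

Build the table forward from the leading diagonal:
Δ²: -4, -4, -4, -4, -4
Δ: 0, -4, -8, -12, -16
a: -6, -6, -10, -18, -30

-30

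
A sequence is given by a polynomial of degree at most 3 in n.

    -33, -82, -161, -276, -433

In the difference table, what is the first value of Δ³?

First differences: -49, -79, -115, -157
Second differences: -30, -36, -42
Third differences: -6, -6

-6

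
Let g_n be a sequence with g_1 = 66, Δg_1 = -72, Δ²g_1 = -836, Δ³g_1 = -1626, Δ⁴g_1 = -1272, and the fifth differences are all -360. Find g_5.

-13014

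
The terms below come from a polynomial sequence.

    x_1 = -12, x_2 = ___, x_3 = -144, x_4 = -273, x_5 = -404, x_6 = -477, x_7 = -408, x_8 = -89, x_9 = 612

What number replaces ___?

-53

Using the last 7 terms:
First differences: -129  -131  -73  69  319  701
Second differences: -2  58  142  250  382
Third differences: 60  84  108  132
Fourth differences: 24  24  24
Constant fourth difference = 24.
Extend backward: 60 − 24 = 36;  -2 − 36 = -38;  -129 + 38 = -91;  -144 + 91 = -53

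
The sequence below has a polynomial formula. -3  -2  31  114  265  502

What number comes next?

1, 33, 83, 151, 237
32, 50, 68, 86
18, 18, 18
Third differences constant at 18.
86 + 18 = 104;  237 + 104 = 341;  502 + 341 = 843

843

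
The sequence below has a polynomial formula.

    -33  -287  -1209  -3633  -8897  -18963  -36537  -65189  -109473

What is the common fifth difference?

-120

First differences: -254, -922, -2424, -5264, -10066, -17574, -28652, -44284
Second differences: -668, -1502, -2840, -4802, -7508, -11078, -15632
Third differences: -834, -1338, -1962, -2706, -3570, -4554
Fourth differences: -504, -624, -744, -864, -984
Fifth differences: -120, -120, -120, -120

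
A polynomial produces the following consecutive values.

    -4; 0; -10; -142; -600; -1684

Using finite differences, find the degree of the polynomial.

D1: 4, -10, -132, -458, -1084
D2: -14, -122, -326, -626
D3: -108, -204, -300
D4: -96, -96
The fourth differences are constant, so the polynomial has degree 4.

4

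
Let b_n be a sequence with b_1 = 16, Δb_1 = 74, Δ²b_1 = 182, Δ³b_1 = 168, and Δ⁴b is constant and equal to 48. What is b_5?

2124

Build the table forward from the leading diagonal:
D4: 48, 48, 48, 48, 48
D3: 168, 216, 264, 312, 360
D2: 182, 350, 566, 830, 1142
D1: 74, 256, 606, 1172, 2002
b: 16, 90, 346, 952, 2124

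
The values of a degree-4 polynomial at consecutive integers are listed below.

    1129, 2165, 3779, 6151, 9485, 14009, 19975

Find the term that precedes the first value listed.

1036  1614  2372  3334  4524  5966
578  758  962  1190  1442
180  204  228  252
24  24  24
The fourth differences are constant at 24.
Work back: 180 − 24 = 156;  578 − 156 = 422;  1036 − 422 = 614;  1129 − 614 = 515

515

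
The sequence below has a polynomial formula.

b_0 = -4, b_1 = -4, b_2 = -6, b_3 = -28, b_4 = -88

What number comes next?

First differences: 0 , -2 , -22 , -60
Second differences: -2 , -20 , -38
Third differences: -18 , -18
The third differences are constant (-18).
-38 − 18 = -56;  -60 − 56 = -116;  -88 − 116 = -204

-204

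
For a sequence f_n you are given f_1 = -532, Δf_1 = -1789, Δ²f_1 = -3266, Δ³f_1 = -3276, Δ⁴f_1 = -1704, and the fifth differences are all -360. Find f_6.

Build the table forward from the leading diagonal:
D5: -360, -360, -360, -360, -360, -360
D4: -1704, -2064, -2424, -2784, -3144, -3504
D3: -3276, -4980, -7044, -9468, -12252, -15396
D2: -3266, -6542, -11522, -18566, -28034, -40286
D1: -1789, -5055, -11597, -23119, -41685, -69719
f: -532, -2321, -7376, -18973, -42092, -83777

-83777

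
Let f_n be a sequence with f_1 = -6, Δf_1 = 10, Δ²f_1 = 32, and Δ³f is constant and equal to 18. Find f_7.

894

Build the table forward from the leading diagonal:
Third differences: 18  18  18  18  18  18  18
Second differences: 32  50  68  86  104  122  140
First differences: 10  42  92  160  246  350  472
f: -6  4  46  138  298  544  894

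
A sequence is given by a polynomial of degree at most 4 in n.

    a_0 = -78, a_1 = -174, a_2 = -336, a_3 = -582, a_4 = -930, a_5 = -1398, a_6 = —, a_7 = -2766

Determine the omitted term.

-2004

Using the first 6 terms:
Δ: -96  -162  -246  -348  -468
Δ²: -66  -84  -102  -120
Δ³: -18  -18  -18
Constant third difference = -18.
Extend forward: -120 − 18 = -138;  -468 − 138 = -606;  -1398 − 606 = -2004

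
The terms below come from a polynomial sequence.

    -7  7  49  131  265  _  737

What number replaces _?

Using the first 5 terms:
Δ: 14, 42, 82, 134
Δ²: 28, 40, 52
Δ³: 12, 12
Constant third difference = 12.
Extend forward: 52 + 12 = 64;  134 + 64 = 198;  265 + 198 = 463

463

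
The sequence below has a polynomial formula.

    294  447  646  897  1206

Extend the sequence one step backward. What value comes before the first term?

181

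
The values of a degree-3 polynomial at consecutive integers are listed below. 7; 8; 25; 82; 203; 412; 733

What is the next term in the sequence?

1190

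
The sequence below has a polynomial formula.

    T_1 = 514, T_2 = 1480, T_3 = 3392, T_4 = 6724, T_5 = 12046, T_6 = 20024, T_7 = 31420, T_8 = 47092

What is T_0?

D1: 966, 1912, 3332, 5322, 7978, 11396, 15672
D2: 946, 1420, 1990, 2656, 3418, 4276
D3: 474, 570, 666, 762, 858
D4: 96, 96, 96, 96
The fourth differences are constant at 96.
Work back: 474 − 96 = 378;  946 − 378 = 568;  966 − 568 = 398;  514 − 398 = 116

116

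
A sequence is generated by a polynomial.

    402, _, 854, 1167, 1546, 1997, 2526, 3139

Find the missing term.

Using the last 6 terms:
313  379  451  529  613
66  72  78  84
6  6  6
Constant third difference = 6.
Extend backward: 66 − 6 = 60;  313 − 60 = 253;  854 − 253 = 601

601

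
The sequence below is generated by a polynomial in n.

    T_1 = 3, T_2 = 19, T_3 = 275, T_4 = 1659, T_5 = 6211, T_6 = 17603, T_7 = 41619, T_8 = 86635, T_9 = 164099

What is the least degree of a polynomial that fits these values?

5

First differences: 16, 256, 1384, 4552, 11392, 24016, 45016, 77464
Second differences: 240, 1128, 3168, 6840, 12624, 21000, 32448
Third differences: 888, 2040, 3672, 5784, 8376, 11448
Fourth differences: 1152, 1632, 2112, 2592, 3072
Fifth differences: 480, 480, 480, 480
The fifth differences are constant, so the polynomial has degree 5.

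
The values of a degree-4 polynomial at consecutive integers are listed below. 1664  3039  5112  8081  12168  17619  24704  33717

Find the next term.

44976

Δ: 1375  2073  2969  4087  5451  7085  9013
Δ²: 698  896  1118  1364  1634  1928
Δ³: 198  222  246  270  294
Δ⁴: 24  24  24  24
The fourth differences are constant (24).
294 + 24 = 318;  1928 + 318 = 2246;  9013 + 2246 = 11259;  33717 + 11259 = 44976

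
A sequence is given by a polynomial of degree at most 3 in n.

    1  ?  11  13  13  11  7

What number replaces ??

Using the last 5 terms:
Δ: 2, 0, -2, -4
Δ²: -2, -2, -2
Constant second difference = -2.
Extend backward: 2 + 2 = 4;  11 − 4 = 7

7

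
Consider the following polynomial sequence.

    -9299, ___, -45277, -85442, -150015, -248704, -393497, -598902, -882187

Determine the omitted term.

Using the last 7 terms:
Δ: -40165  -64573  -98689  -144793  -205405  -283285
Δ²: -24408  -34116  -46104  -60612  -77880
Δ³: -9708  -11988  -14508  -17268
Δ⁴: -2280  -2520  -2760
Δ⁵: -240  -240
Constant fifth difference = -240.
Extend backward: -2280 + 240 = -2040;  -9708 + 2040 = -7668;  -24408 + 7668 = -16740;  -40165 + 16740 = -23425;  -45277 + 23425 = -21852

-21852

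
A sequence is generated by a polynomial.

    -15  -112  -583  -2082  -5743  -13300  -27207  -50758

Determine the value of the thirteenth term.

D1: -97  -471  -1499  -3661  -7557  -13907  -23551
D2: -374  -1028  -2162  -3896  -6350  -9644
D3: -654  -1134  -1734  -2454  -3294
D4: -480  -600  -720  -840
D5: -120  -120  -120
Fifth differences constant at -120.
-840 − 120 = -960;  -3294 − 960 = -4254;  -9644 − 4254 = -13898;  -23551 − 13898 = -37449;  -50758 − 37449 = -88207
-960 − 120 = -1080;  -4254 − 1080 = -5334;  -13898 − 5334 = -19232;  -37449 − 19232 = -56681;  -88207 − 56681 = -144888
-1080 − 120 = -1200;  -5334 − 1200 = -6534;  -19232 − 6534 = -25766;  -56681 − 25766 = -82447;  -144888 − 82447 = -227335
-1200 − 120 = -1320;  -6534 − 1320 = -7854;  -25766 − 7854 = -33620;  -82447 − 33620 = -116067;  -227335 − 116067 = -343402
-1320 − 120 = -1440;  -7854 − 1440 = -9294;  -33620 − 9294 = -42914;  -116067 − 42914 = -158981;  -343402 − 158981 = -502383

-502383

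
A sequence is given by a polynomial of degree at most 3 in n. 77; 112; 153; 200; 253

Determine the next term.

First differences: 35, 41, 47, 53
Second differences: 6, 6, 6
Second differences constant at 6.
53 + 6 = 59;  253 + 59 = 312

312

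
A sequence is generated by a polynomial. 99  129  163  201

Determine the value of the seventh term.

339

Δ: 30, 34, 38
Δ²: 4, 4
Second differences constant at 4.
38 + 4 = 42;  201 + 42 = 243
42 + 4 = 46;  243 + 46 = 289
46 + 4 = 50;  289 + 50 = 339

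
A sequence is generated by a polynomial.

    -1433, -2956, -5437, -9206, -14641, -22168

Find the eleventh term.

D1: -1523 , -2481 , -3769 , -5435 , -7527
D2: -958 , -1288 , -1666 , -2092
D3: -330 , -378 , -426
D4: -48 , -48
The fourth differences are constant (-48).
-426 − 48 = -474;  -2092 − 474 = -2566;  -7527 − 2566 = -10093;  -22168 − 10093 = -32261
-474 − 48 = -522;  -2566 − 522 = -3088;  -10093 − 3088 = -13181;  -32261 − 13181 = -45442
-522 − 48 = -570;  -3088 − 570 = -3658;  -13181 − 3658 = -16839;  -45442 − 16839 = -62281
-570 − 48 = -618;  -3658 − 618 = -4276;  -16839 − 4276 = -21115;  -62281 − 21115 = -83396
-618 − 48 = -666;  -4276 − 666 = -4942;  -21115 − 4942 = -26057;  -83396 − 26057 = -109453

-109453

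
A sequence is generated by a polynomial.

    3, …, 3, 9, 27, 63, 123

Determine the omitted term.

3

Using the last 5 terms:
First differences: 6, 18, 36, 60
Second differences: 12, 18, 24
Third differences: 6, 6
Constant third difference = 6.
Extend backward: 12 − 6 = 6;  6 − 6 = 0;  3 + 0 = 3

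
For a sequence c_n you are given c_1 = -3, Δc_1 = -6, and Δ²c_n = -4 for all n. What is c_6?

-73

Build the table forward from the leading diagonal:
D2: -4  -4  -4  -4  -4  -4
D1: -6  -10  -14  -18  -22  -26
c: -3  -9  -19  -33  -51  -73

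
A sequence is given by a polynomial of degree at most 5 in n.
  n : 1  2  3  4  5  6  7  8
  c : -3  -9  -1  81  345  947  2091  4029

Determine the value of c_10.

11535

-6, 8, 82, 264, 602, 1144, 1938
14, 74, 182, 338, 542, 794
60, 108, 156, 204, 252
48, 48, 48, 48
The fourth differences are constant (48).
252 + 48 = 300;  794 + 300 = 1094;  1938 + 1094 = 3032;  4029 + 3032 = 7061
300 + 48 = 348;  1094 + 348 = 1442;  3032 + 1442 = 4474;  7061 + 4474 = 11535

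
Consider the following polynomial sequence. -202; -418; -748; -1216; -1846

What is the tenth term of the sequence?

-8266

D1: -216 , -330 , -468 , -630
D2: -114 , -138 , -162
D3: -24 , -24
The third differences are constant (-24).
-162 − 24 = -186;  -630 − 186 = -816;  -1846 − 816 = -2662
-186 − 24 = -210;  -816 − 210 = -1026;  -2662 − 1026 = -3688
-210 − 24 = -234;  -1026 − 234 = -1260;  -3688 − 1260 = -4948
-234 − 24 = -258;  -1260 − 258 = -1518;  -4948 − 1518 = -6466
-258 − 24 = -282;  -1518 − 282 = -1800;  -6466 − 1800 = -8266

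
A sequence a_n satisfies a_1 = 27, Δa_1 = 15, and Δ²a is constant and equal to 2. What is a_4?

Build the table forward from the leading diagonal:
Δ²: 2  2  2  2
Δ: 15  17  19  21
a: 27  42  59  78

78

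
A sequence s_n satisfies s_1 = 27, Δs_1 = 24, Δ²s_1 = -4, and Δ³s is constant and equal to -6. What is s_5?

Build the table forward from the leading diagonal:
Δ³: -6  -6  -6  -6  -6
Δ²: -4  -10  -16  -22  -28
Δ: 24  20  10  -6  -28
s: 27  51  71  81  75

75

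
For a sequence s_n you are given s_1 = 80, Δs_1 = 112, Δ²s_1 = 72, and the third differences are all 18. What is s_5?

Build the table forward from the leading diagonal:
Δ³: 18  18  18  18  18
Δ²: 72  90  108  126  144
Δ: 112  184  274  382  508
s: 80  192  376  650  1032

1032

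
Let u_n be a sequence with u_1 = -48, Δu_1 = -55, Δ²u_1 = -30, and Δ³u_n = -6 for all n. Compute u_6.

Build the table forward from the leading diagonal:
Third differences: -6, -6, -6, -6, -6, -6
Second differences: -30, -36, -42, -48, -54, -60
First differences: -55, -85, -121, -163, -211, -265
u: -48, -103, -188, -309, -472, -683

-683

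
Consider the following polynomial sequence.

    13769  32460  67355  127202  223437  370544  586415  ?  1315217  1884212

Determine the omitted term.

892710

Using the first 7 terms:
D1: 18691  34895  59847  96235  147107  215871
D2: 16204  24952  36388  50872  68764
D3: 8748  11436  14484  17892
D4: 2688  3048  3408
D5: 360  360
Constant fifth difference = 360.
Extend forward: 3408 + 360 = 3768;  17892 + 3768 = 21660;  68764 + 21660 = 90424;  215871 + 90424 = 306295;  586415 + 306295 = 892710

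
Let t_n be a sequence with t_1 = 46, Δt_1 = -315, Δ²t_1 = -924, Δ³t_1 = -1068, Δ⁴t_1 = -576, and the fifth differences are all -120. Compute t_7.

Build the table forward from the leading diagonal:
D5: -120, -120, -120, -120, -120, -120, -120
D4: -576, -696, -816, -936, -1056, -1176, -1296
D3: -1068, -1644, -2340, -3156, -4092, -5148, -6324
D2: -924, -1992, -3636, -5976, -9132, -13224, -18372
D1: -315, -1239, -3231, -6867, -12843, -21975, -35199
t: 46, -269, -1508, -4739, -11606, -24449, -46424

-46424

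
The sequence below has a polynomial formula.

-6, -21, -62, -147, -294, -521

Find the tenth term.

-2589

-15  -41  -85  -147  -227
-26  -44  -62  -80
-18  -18  -18
The third differences are constant (-18).
-80 − 18 = -98;  -227 − 98 = -325;  -521 − 325 = -846
-98 − 18 = -116;  -325 − 116 = -441;  -846 − 441 = -1287
-116 − 18 = -134;  -441 − 134 = -575;  -1287 − 575 = -1862
-134 − 18 = -152;  -575 − 152 = -727;  -1862 − 727 = -2589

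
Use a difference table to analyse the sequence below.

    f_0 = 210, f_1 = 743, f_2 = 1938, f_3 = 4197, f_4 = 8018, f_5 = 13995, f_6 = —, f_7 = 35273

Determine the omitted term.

22818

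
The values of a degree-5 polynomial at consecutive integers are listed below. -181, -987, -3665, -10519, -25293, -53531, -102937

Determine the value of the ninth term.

-309029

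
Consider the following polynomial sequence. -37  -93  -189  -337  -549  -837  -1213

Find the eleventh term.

D1: -56 , -96 , -148 , -212 , -288 , -376
D2: -40 , -52 , -64 , -76 , -88
D3: -12 , -12 , -12 , -12
The third differences are constant (-12).
-88 − 12 = -100;  -376 − 100 = -476;  -1213 − 476 = -1689
-100 − 12 = -112;  -476 − 112 = -588;  -1689 − 588 = -2277
-112 − 12 = -124;  -588 − 124 = -712;  -2277 − 712 = -2989
-124 − 12 = -136;  -712 − 136 = -848;  -2989 − 848 = -3837

-3837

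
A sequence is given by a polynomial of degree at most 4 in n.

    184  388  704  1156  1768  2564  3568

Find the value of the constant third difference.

24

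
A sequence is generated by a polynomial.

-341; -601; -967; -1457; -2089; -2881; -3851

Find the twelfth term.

-12001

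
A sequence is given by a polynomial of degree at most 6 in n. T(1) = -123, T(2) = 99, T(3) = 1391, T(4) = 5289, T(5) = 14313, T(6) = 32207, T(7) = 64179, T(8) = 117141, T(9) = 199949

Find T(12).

750209

First differences: 222  1292  3898  9024  17894  31972  52962  82808
Second differences: 1070  2606  5126  8870  14078  20990  29846
Third differences: 1536  2520  3744  5208  6912  8856
Fourth differences: 984  1224  1464  1704  1944
Fifth differences: 240  240  240  240
Constant fifth difference = 240, so extend:
1944 + 240 = 2184;  8856 + 2184 = 11040;  29846 + 11040 = 40886;  82808 + 40886 = 123694;  199949 + 123694 = 323643
2184 + 240 = 2424;  11040 + 2424 = 13464;  40886 + 13464 = 54350;  123694 + 54350 = 178044;  323643 + 178044 = 501687
2424 + 240 = 2664;  13464 + 2664 = 16128;  54350 + 16128 = 70478;  178044 + 70478 = 248522;  501687 + 248522 = 750209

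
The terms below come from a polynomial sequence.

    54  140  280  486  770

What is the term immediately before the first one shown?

10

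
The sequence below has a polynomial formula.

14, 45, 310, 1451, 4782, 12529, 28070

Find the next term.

First differences: 31, 265, 1141, 3331, 7747, 15541
Second differences: 234, 876, 2190, 4416, 7794
Third differences: 642, 1314, 2226, 3378
Fourth differences: 672, 912, 1152
Fifth differences: 240, 240
The fifth differences are constant (240).
1152 + 240 = 1392;  3378 + 1392 = 4770;  7794 + 4770 = 12564;  15541 + 12564 = 28105;  28070 + 28105 = 56175

56175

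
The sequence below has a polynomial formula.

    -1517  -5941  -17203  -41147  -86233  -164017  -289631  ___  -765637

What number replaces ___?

Using the first 7 terms:
Δ: -4424  -11262  -23944  -45086  -77784  -125614
Δ²: -6838  -12682  -21142  -32698  -47830
Δ³: -5844  -8460  -11556  -15132
Δ⁴: -2616  -3096  -3576
Δ⁵: -480  -480
Constant fifth difference = -480.
Extend forward: -3576 − 480 = -4056;  -15132 − 4056 = -19188;  -47830 − 19188 = -67018;  -125614 − 67018 = -192632;  -289631 − 192632 = -482263

-482263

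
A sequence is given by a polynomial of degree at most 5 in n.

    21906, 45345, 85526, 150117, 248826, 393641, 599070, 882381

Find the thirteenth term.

4294986

Δ: 23439  40181  64591  98709  144815  205429  283311
Δ²: 16742  24410  34118  46106  60614  77882
Δ³: 7668  9708  11988  14508  17268
Δ⁴: 2040  2280  2520  2760
Δ⁵: 240  240  240
Fifth differences constant at 240.
2760 + 240 = 3000;  17268 + 3000 = 20268;  77882 + 20268 = 98150;  283311 + 98150 = 381461;  882381 + 381461 = 1263842
3000 + 240 = 3240;  20268 + 3240 = 23508;  98150 + 23508 = 121658;  381461 + 121658 = 503119;  1263842 + 503119 = 1766961
3240 + 240 = 3480;  23508 + 3480 = 26988;  121658 + 26988 = 148646;  503119 + 148646 = 651765;  1766961 + 651765 = 2418726
3480 + 240 = 3720;  26988 + 3720 = 30708;  148646 + 30708 = 179354;  651765 + 179354 = 831119;  2418726 + 831119 = 3249845
3720 + 240 = 3960;  30708 + 3960 = 34668;  179354 + 34668 = 214022;  831119 + 214022 = 1045141;  3249845 + 1045141 = 4294986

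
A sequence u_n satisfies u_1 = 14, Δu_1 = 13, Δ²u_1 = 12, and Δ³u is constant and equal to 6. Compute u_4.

95

Build the table forward from the leading diagonal:
D3: 6  6  6  6
D2: 12  18  24  30
D1: 13  25  43  67
u: 14  27  52  95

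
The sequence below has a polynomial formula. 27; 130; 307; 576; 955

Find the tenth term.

5130

D1: 103  177  269  379
D2: 74  92  110
D3: 18  18
The third differences are constant (18).
110 + 18 = 128;  379 + 128 = 507;  955 + 507 = 1462
128 + 18 = 146;  507 + 146 = 653;  1462 + 653 = 2115
146 + 18 = 164;  653 + 164 = 817;  2115 + 817 = 2932
164 + 18 = 182;  817 + 182 = 999;  2932 + 999 = 3931
182 + 18 = 200;  999 + 200 = 1199;  3931 + 1199 = 5130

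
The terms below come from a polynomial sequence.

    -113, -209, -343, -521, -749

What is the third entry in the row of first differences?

Δ: -96, -134, -178, -228
Δ²: -38, -44, -50
Δ³: -6, -6

-178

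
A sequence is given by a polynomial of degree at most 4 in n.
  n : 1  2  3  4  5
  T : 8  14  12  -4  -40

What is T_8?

Δ: 6 , -2 , -16 , -36
Δ²: -8 , -14 , -20
Δ³: -6 , -6
Third differences constant at -6.
-20 − 6 = -26;  -36 − 26 = -62;  -40 − 62 = -102
-26 − 6 = -32;  -62 − 32 = -94;  -102 − 94 = -196
-32 − 6 = -38;  -94 − 38 = -132;  -196 − 132 = -328

-328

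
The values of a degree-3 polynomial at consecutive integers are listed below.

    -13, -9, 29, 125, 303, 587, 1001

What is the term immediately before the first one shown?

Δ: 4  38  96  178  284  414
Δ²: 34  58  82  106  130
Δ³: 24  24  24  24
The third differences are constant at 24.
Work back: 34 − 24 = 10;  4 − 10 = -6;  -13 + 6 = -7

-7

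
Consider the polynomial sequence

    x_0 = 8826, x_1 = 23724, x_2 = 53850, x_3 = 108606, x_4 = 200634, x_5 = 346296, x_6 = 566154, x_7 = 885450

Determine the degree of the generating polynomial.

5

Δ: 14898, 30126, 54756, 92028, 145662, 219858, 319296
Δ²: 15228, 24630, 37272, 53634, 74196, 99438
Δ³: 9402, 12642, 16362, 20562, 25242
Δ⁴: 3240, 3720, 4200, 4680
Δ⁵: 480, 480, 480
The fifth differences are constant, so the polynomial has degree 5.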